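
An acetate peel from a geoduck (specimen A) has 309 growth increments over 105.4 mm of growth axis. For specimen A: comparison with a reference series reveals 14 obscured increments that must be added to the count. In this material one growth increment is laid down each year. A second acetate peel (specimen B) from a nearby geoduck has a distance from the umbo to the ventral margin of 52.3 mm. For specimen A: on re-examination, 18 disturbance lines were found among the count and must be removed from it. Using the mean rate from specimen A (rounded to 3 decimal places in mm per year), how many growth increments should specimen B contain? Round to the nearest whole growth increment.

151 growth increments

Specimen A: adjusted count: 309 − 18 + 14 = 305 growth increments.
A: Extension rate ≈ 105.4 / 305 = 0.346 mm per year.
B spans 52.3 / 0.346 = 151.16 years ≈ 151 growth increments.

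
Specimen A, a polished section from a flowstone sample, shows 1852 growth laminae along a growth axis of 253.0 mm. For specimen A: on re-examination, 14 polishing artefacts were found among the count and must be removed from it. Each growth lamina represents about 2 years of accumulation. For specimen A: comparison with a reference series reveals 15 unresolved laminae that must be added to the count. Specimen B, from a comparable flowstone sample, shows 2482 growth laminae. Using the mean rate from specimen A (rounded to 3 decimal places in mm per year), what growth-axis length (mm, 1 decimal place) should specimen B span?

337.6 mm

Specimen A: correcting the raw count gives 1852 − 14 + 15 = 1853 true growth laminae.
Specimen A: at 2 years per growth lamina, 1853 × 2 = 3706 years.
A: Extension rate ≈ 253.0 / 3706 = 0.068 mm/year.
Specimen B: 2482 growth laminae at 2 years each span 2482 × 2 = 4964 years. For B, 0.068 mm/year × 4964 years = 337.6 mm.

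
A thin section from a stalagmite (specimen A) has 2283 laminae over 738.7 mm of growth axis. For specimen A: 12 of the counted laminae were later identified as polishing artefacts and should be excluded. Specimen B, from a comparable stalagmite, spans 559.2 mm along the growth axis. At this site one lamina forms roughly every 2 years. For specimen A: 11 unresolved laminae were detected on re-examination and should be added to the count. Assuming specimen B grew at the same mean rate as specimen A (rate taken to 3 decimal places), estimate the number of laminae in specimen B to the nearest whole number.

Specimen A: correcting the raw count gives 2283 − 12 + 11 = 2282 true laminae.
Specimen A: 2282 laminae at 2 years each span 2282 × 2 = 4564 years.
A: Mean rate = 738.7 mm / 4564 years ≈ 0.162 mm/yr.
B spans 559.2 / 0.162 = 3451.85 years; at 2 years per lamina that is 3451.85 / 2 ≈ 1726 laminae.

1726 laminae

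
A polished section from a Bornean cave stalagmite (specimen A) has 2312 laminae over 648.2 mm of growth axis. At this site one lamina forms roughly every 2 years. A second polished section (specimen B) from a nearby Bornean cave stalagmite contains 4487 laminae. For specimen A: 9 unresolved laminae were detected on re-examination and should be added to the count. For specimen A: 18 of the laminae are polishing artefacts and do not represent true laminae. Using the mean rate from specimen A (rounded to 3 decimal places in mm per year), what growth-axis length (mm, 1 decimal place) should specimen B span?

Specimen A: adjusted count: 2312 − 18 + 9 = 2303 laminae.
Specimen A: 2303 laminae at 2 years each span 2303 × 2 = 4606 years.
A: Extension rate ≈ 648.2 / 4606 = 0.141 mm/yr.
Specimen B: multiplying by 2 years per lamina: 4487 × 2 = 8974 years. Length of B = 0.141 × 8974 = 1265.3 mm.

1265.3 mm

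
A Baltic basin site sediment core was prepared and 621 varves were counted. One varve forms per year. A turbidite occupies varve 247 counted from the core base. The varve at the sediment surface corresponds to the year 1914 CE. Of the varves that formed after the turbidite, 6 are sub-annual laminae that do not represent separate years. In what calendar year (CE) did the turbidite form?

621 − 247 = 374 varves lie beyond the turbidite toward the sediment surface.
Removing the 6 false varves leaves 374 − 6 = 368 true varves beyond the turbidite.
Counting back 368 years from 1914 CE places the turbidite in 1914 − 368 = 1546 CE.

1546 CE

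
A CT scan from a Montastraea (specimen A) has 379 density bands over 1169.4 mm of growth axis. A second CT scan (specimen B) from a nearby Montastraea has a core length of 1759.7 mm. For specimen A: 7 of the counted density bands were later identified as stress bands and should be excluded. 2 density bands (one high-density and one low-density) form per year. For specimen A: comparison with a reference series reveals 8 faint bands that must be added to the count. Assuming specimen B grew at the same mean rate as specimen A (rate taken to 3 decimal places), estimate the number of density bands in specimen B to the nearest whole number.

Specimen A: true density band count = 379 − 7 + 8 = 380.
Specimen A: 380 density bands at 2 per year is 380 / 2 = 190 years.
A: Extension rate ≈ 1169.4 / 190 = 6.155 mm per year.
For B, 1759.7 / 6.155 = 285.90 years; at 2 density bands per year that is 285.90 × 2 ≈ 572 density bands.

572 density bands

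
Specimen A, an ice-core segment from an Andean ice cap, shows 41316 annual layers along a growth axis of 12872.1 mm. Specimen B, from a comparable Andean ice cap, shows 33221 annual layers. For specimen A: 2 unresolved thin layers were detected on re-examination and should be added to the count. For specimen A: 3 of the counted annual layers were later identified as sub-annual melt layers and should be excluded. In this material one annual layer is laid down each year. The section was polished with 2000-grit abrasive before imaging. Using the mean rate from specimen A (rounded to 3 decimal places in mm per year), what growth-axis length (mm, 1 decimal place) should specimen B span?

10365.0 mm

Specimen A: after corrections the count is 41316 − 3 + 2 = 41315 annual layers.
A: 12872.1 mm over 41315 years gives 12872.1 / 41315 ≈ 0.312 mm/year.
For B, 0.312 mm/year × 33221 years = 10365.0 mm.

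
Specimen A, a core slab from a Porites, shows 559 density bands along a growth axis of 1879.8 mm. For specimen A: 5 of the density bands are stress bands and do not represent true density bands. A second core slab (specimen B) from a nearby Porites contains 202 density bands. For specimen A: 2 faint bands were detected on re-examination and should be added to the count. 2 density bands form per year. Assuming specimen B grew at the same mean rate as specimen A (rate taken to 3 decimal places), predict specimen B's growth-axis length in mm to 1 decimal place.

683.0 mm

Specimen A: after corrections the count is 559 − 5 + 2 = 556 density bands.
Specimen A: dividing by 2 density bands per year: 556 / 2 = 278 years.
A: Mean rate = 1879.8 mm / 278 years ≈ 6.762 mm/yr.
Specimen B: 202 density bands at 2 per year is 202 / 2 = 101 years. For B, 6.762 mm/year × 101 years = 683.0 mm.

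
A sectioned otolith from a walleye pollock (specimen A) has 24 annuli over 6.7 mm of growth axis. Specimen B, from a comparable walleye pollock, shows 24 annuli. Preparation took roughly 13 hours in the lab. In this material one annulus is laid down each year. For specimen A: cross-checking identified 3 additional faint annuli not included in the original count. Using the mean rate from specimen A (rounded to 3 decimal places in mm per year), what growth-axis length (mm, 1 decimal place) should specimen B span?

Specimen A: true annulus count = 24 + 3 = 27.
A: 6.7 mm over 27 years gives 6.7 / 27 ≈ 0.248 mm per year.
Length of B = 0.248 × 24 = 6.0 mm.

6.0 mm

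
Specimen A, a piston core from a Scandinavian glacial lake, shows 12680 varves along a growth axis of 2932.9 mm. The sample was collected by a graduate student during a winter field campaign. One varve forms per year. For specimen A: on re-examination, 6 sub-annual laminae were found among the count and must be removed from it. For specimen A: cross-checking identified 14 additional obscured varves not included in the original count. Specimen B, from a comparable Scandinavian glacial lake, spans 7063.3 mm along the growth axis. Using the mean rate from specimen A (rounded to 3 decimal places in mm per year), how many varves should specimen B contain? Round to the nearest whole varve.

30577 varves

Specimen A: true varve count = 12680 − 6 + 14 = 12688.
A: 2932.9 mm over 12688 years gives 2932.9 / 12688 ≈ 0.231 mm per year.
For B, 7063.3 / 0.231 = 30577.06 years ≈ 30577 varves.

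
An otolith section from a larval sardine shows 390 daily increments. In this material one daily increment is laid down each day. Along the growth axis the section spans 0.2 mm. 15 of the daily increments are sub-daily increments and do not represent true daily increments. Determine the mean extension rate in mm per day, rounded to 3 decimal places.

Correcting the raw count gives 390 − 15 = 375 true daily increments.
0.2 mm over 375 days gives 0.2 / 375 ≈ 0.001 mm per day.

0.001 mm per day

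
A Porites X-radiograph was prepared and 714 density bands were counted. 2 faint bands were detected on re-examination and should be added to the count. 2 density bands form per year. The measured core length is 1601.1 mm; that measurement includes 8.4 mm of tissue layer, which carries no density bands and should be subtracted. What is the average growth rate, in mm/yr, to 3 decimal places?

Correcting the raw count gives 714 + 2 = 716 true density bands.
Dividing by 2 density bands per year: 716 / 2 = 358 years.
The growth record spans 1601.1 − 8.4 = 1592.7 mm.
1592.7 mm over 358 years gives 1592.7 / 358 ≈ 4.449 mm/yr.

4.449 mm/yr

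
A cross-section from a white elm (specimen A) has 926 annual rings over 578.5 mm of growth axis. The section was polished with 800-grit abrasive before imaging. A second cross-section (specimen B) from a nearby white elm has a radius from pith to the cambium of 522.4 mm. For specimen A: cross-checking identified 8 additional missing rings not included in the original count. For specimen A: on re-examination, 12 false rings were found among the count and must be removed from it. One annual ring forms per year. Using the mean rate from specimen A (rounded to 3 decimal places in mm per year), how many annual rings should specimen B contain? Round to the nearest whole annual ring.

833 annual rings

Specimen A: after corrections the count is 926 − 12 + 8 = 922 annual rings.
A: Mean rate = 578.5 mm / 922 years ≈ 0.627 mm/yr.
B spans 522.4 / 0.627 = 833.17 years ≈ 833 annual rings.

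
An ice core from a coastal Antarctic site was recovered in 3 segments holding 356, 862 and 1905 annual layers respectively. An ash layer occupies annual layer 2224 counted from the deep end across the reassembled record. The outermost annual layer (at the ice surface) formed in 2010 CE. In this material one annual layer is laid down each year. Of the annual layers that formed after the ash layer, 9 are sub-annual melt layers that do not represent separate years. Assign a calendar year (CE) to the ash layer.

Total annual layers = 356 + 862 + 1905 = 3123.
Between annual layer 2224 and the ice surface there are 3123 − 2224 = 899 annual layers.
Excluding 9 false annual layers: 899 − 9 = 890.
The annual layer at the ice surface is 2010 CE, so the ash layer dates to 2010 − 890 = 1120 CE.

1120 CE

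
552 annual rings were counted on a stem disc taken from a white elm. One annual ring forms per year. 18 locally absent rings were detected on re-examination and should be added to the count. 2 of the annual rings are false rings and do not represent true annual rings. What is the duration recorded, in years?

Adjusted count: 552 − 2 + 18 = 568 annual rings.
At one annual ring per year, that is 568 years.

568 years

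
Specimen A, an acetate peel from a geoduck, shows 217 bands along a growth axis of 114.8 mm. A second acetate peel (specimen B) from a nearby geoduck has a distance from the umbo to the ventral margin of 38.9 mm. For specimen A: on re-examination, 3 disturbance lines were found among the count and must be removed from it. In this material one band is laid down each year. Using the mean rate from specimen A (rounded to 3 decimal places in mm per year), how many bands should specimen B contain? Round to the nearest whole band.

73 bands

Specimen A: correcting the raw count gives 217 − 3 = 214 true bands.
A: Extension rate ≈ 114.8 / 214 = 0.536 mm/year.
B spans 38.9 / 0.536 = 72.57 years ≈ 73 bands.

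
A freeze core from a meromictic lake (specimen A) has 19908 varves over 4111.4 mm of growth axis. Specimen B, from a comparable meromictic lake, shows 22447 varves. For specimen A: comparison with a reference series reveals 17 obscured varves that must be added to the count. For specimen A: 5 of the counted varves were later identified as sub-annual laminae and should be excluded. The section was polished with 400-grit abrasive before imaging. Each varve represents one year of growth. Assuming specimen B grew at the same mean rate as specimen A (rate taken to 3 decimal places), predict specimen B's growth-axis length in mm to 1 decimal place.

Specimen A: true varve count = 19908 − 5 + 17 = 19920.
A: Extension rate ≈ 4111.4 / 19920 = 0.206 mm/year.
For B, 0.206 mm/year × 22447 years = 4624.1 mm.

4624.1 mm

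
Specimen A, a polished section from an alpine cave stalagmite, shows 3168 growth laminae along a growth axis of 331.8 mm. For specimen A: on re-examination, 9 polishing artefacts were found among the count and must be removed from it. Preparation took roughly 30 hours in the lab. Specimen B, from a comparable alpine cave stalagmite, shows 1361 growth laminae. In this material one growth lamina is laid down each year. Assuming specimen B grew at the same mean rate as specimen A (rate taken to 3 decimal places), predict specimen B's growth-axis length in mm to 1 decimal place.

Specimen A: after corrections the count is 3168 − 9 = 3159 growth laminae.
A: Mean rate = 331.8 mm / 3159 years ≈ 0.105 mm/year.
Length of B = 0.105 × 1361 = 142.9 mm.

142.9 mm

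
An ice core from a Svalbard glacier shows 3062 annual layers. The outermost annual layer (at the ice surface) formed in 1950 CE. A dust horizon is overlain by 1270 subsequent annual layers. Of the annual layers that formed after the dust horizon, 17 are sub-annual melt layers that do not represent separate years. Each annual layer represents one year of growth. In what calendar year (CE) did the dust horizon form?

There are 1270 annual layers younger than the dust horizon.
1270 − 17 false = 1253 true annual layers after the dust horizon.
1950 − 1253 = 697 CE.

697 CE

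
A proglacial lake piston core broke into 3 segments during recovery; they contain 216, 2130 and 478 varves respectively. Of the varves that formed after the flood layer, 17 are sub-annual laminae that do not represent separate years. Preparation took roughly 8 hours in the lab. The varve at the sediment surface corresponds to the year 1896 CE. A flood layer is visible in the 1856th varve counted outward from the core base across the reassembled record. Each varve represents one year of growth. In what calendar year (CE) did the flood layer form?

Total varves = 216 + 2130 + 478 = 2824.
2824 − 1856 = 968 varves lie beyond the flood layer toward the sediment surface.
Excluding 17 false varves: 968 − 17 = 951.
1896 − 951 = 945 CE.

945 CE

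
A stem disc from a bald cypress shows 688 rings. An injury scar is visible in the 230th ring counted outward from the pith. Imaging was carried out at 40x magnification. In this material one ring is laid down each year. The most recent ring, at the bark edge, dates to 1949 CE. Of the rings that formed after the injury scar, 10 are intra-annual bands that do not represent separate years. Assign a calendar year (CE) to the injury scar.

688 − 230 = 458 rings lie beyond the injury scar toward the bark edge.
Excluding 10 false rings: 458 − 10 = 448.
1949 − 448 = 1501 CE.

1501 CE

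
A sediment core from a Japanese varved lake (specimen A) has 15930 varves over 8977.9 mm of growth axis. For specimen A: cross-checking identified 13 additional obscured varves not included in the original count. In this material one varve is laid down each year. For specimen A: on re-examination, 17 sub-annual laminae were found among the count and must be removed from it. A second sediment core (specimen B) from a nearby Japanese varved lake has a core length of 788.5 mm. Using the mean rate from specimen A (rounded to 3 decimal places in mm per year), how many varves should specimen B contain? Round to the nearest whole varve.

Specimen A: true varve count = 15930 − 17 + 13 = 15926.
A: Extension rate ≈ 8977.9 / 15926 = 0.564 mm/year.
B spans 788.5 / 0.564 = 1398.05 years ≈ 1398 varves.

1398 varves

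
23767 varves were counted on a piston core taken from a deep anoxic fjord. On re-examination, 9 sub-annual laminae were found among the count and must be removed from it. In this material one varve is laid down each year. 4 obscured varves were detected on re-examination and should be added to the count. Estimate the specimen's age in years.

23762 years

Correcting the raw count gives 23767 − 9 + 4 = 23762 true varves.
One varve per year makes the duration 23762 years.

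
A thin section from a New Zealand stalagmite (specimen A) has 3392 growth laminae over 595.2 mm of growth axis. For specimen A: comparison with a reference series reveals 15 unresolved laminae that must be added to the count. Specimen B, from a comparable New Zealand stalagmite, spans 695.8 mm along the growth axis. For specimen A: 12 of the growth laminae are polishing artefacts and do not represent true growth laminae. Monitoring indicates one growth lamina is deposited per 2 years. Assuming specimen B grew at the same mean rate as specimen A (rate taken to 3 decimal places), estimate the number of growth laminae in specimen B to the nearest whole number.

3953 growth laminae

Specimen A: after corrections the count is 3392 − 12 + 15 = 3395 growth laminae.
Specimen A: 3395 growth laminae at 2 years each span 3395 × 2 = 6790 years.
A: 595.2 mm over 6790 years gives 595.2 / 6790 ≈ 0.088 mm per year.
For B, 695.8 / 0.088 = 7906.82 years; at 2 years per growth lamina that is 7906.82 / 2 ≈ 3953 growth laminae.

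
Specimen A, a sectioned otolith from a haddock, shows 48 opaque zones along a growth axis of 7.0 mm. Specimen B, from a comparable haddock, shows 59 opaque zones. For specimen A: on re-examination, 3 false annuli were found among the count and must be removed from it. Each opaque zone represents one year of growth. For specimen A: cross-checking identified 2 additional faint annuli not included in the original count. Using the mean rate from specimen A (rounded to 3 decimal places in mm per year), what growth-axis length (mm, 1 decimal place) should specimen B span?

Specimen A: after corrections the count is 48 − 3 + 2 = 47 opaque zones.
A: 7.0 mm over 47 years gives 7.0 / 47 ≈ 0.149 mm per year.
Length of B = 0.149 × 59 = 8.8 mm.

8.8 mm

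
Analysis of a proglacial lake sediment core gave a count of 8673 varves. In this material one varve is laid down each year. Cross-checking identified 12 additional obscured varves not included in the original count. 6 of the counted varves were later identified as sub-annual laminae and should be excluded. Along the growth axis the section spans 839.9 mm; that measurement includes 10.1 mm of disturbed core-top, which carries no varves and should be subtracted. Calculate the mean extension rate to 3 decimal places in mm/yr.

0.096 mm/yr

Correcting the raw count gives 8673 − 6 + 12 = 8679 true varves.
The growth record spans 839.9 − 10.1 = 829.8 mm.
829.8 mm over 8679 years gives 829.8 / 8679 ≈ 0.096 mm/yr.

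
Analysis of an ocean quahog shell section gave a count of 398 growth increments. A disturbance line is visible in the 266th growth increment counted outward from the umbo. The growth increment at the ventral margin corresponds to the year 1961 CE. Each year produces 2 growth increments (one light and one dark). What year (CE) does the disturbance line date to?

1895 CE

The disturbance line sits at growth increment 266 from the umbo, so 398 − 266 = 132 growth increments formed after it.
Dividing by 2 growth increments per year: 132 / 2 = 66 years.
1961 − 66 = 1895 CE.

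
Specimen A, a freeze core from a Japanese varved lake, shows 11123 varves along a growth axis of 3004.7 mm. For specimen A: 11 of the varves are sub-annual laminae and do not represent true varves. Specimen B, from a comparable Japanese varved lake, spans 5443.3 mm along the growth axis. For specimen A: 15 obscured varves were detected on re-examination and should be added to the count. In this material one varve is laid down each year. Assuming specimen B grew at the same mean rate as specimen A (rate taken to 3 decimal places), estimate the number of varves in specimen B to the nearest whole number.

20160 varves

Specimen A: correcting the raw count gives 11123 − 11 + 15 = 11127 true varves.
A: 3004.7 mm over 11127 years gives 3004.7 / 11127 ≈ 0.270 mm per year.
For B, 5443.3 / 0.270 = 20160.37 years ≈ 20160 varves.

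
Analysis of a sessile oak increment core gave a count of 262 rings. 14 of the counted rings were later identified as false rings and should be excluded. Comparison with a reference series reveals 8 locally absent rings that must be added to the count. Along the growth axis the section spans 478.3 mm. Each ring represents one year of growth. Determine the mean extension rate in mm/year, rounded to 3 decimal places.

1.868 mm/year

Correcting the raw count gives 262 − 14 + 8 = 256 true rings.
Extension rate ≈ 478.3 / 256 = 1.868 mm/year.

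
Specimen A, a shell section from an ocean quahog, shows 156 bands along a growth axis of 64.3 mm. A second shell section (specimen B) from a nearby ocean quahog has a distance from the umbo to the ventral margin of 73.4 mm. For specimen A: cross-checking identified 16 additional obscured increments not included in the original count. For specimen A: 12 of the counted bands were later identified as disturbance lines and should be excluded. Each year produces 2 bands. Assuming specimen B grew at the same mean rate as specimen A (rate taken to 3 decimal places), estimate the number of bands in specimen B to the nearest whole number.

183 bands

Specimen A: after corrections the count is 156 − 12 + 16 = 160 bands.
Specimen A: dividing by 2 bands per year: 160 / 2 = 80 years.
A: Extension rate ≈ 64.3 / 80 = 0.804 mm/yr.
Specimen B: 73.4 mm / 0.804 mm per year = 91.29 years; at 2 bands per year that is 91.29 × 2 ≈ 183 bands.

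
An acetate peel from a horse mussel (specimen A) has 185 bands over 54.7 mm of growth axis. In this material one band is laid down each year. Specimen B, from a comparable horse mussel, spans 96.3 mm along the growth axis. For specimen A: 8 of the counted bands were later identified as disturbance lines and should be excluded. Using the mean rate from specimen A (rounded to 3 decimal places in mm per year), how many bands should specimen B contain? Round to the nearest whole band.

312 bands

Specimen A: adjusted count: 185 − 8 = 177 bands.
A: Extension rate ≈ 54.7 / 177 = 0.309 mm per year.
B spans 96.3 / 0.309 = 311.65 years ≈ 312 bands.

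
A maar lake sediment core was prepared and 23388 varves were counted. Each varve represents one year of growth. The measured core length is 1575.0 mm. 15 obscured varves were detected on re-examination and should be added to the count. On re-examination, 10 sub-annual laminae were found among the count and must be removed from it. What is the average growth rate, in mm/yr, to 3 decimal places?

Correcting the raw count gives 23388 − 10 + 15 = 23393 true varves.
Mean rate = 1575.0 mm / 23393 years ≈ 0.067 mm/yr.

0.067 mm/yr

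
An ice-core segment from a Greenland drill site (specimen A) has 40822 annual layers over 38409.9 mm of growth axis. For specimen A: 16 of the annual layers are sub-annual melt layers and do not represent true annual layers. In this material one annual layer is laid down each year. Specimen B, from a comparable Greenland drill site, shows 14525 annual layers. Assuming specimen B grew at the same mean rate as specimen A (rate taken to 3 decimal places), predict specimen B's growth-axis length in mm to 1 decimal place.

13668.0 mm

Specimen A: adjusted count: 40822 − 16 = 40806 annual layers.
A: Mean rate = 38409.9 mm / 40806 years ≈ 0.941 mm/yr.
B's length ≈ 0.941 × 14525 = 13668.0 mm.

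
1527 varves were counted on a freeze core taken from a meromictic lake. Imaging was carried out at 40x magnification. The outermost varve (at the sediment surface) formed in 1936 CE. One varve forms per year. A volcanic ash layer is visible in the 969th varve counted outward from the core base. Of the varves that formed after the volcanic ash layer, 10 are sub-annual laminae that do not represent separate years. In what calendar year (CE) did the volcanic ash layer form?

The volcanic ash layer sits at varve 969 from the core base, so 1527 − 969 = 558 varves formed after it.
558 − 10 false = 548 true varves after the volcanic ash layer.
The varve at the sediment surface is 1936 CE, so the volcanic ash layer dates to 1936 − 548 = 1388 CE.

1388 CE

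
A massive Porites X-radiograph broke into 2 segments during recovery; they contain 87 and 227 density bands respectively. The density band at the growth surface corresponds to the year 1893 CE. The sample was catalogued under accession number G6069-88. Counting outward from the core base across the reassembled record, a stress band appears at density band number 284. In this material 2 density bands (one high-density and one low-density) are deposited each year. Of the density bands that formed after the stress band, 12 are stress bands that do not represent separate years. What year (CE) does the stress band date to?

1884 CE

Total density bands = 87 + 227 = 314.
314 − 284 = 30 density bands lie beyond the stress band toward the growth surface.
Excluding 12 false density bands: 30 − 12 = 18.
Dividing by 2 density bands per year: 18 / 2 = 9 years.
The density band at the growth surface is 1893 CE, so the stress band dates to 1893 − 9 = 1884 CE.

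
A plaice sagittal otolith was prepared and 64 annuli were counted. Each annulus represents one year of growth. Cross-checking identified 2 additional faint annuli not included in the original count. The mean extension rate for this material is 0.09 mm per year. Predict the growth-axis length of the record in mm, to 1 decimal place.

Correcting the raw count gives 64 + 2 = 66 true annuli.
Predicted length = 0.09 mm/year × 66 years = 5.9 mm.

5.9 mm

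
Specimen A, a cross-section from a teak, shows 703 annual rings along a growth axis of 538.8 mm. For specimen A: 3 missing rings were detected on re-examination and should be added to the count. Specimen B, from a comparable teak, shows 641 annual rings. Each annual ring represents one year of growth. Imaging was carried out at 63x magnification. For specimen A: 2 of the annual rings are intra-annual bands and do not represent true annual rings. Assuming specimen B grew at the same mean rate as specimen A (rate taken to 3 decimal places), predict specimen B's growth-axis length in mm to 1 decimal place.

490.4 mm

Specimen A: correcting the raw count gives 703 − 2 + 3 = 704 true annual rings.
A: Extension rate ≈ 538.8 / 704 = 0.765 mm/year.
Length of B = 0.765 × 641 = 490.4 mm.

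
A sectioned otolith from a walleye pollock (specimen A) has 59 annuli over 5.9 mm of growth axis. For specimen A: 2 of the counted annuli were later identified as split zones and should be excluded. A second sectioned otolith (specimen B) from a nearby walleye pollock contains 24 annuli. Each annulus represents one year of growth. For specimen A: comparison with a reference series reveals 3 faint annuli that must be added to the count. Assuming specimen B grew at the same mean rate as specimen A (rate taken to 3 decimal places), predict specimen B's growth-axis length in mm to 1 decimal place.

2.4 mm

Specimen A: correcting the raw count gives 59 − 2 + 3 = 60 true annuli.
A: Extension rate ≈ 5.9 / 60 = 0.098 mm/yr.
B's length ≈ 0.098 × 24 = 2.4 mm.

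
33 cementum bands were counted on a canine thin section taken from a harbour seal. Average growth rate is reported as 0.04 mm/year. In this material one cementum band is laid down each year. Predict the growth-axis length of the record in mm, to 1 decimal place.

The record spans 33 years at 0.04 mm per year.
33 years at 0.04 mm/year gives 0.04 × 33 = 1.3 mm.

1.3 mm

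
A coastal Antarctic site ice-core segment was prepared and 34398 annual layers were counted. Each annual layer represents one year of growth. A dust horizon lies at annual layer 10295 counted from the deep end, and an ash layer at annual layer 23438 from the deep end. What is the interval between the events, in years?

Separation: 23438 − 10295 = 13143 annual layers.
One annual layer per year makes the interval 13143 years.

13143 years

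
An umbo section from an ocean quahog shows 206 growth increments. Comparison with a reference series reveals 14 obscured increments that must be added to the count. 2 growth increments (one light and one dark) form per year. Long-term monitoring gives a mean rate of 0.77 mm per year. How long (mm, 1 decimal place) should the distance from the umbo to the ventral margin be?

Adjusted count: 206 + 14 = 220 growth increments.
Dividing by 2 growth increments per year: 220 / 2 = 110 years.
Length ≈ 0.77 × 110 = 84.7 mm.

84.7 mm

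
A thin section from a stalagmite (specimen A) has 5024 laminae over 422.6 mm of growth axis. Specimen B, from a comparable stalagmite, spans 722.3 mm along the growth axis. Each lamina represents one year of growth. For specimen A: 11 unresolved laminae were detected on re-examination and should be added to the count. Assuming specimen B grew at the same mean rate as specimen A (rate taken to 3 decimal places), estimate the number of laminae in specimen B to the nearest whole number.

Specimen A: true lamina count = 5024 + 11 = 5035.
A: 422.6 mm over 5035 years gives 422.6 / 5035 ≈ 0.084 mm per year.
Specimen B: 722.3 mm / 0.084 mm per year = 8598.81 years ≈ 8599 laminae.

8599 laminae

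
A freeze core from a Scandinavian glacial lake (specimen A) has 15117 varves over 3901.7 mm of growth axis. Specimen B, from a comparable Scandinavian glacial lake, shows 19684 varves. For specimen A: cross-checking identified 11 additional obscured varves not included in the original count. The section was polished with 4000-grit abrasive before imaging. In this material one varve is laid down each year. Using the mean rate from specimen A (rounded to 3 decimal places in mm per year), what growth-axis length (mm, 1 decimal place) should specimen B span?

5078.5 mm

Specimen A: adjusted count: 15117 + 11 = 15128 varves.
A: Extension rate ≈ 3901.7 / 15128 = 0.258 mm/year.
For B, 0.258 mm/year × 19684 years = 5078.5 mm.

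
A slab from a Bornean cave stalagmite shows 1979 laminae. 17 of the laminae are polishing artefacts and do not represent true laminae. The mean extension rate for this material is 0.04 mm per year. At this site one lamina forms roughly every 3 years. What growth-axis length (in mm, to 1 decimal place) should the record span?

After corrections the count is 1979 − 17 = 1962 laminae.
1962 laminae at 3 years each span 1962 × 3 = 5886 years.
Length ≈ 0.04 × 5886 = 235.4 mm.

235.4 mm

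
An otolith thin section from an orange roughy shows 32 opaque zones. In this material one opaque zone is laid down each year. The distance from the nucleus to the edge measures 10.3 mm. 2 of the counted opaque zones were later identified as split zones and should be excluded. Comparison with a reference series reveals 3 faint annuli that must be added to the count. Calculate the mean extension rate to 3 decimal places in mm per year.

True opaque zone count = 32 − 2 + 3 = 33.
10.3 mm over 33 years gives 10.3 / 33 ≈ 0.312 mm per year.

0.312 mm per year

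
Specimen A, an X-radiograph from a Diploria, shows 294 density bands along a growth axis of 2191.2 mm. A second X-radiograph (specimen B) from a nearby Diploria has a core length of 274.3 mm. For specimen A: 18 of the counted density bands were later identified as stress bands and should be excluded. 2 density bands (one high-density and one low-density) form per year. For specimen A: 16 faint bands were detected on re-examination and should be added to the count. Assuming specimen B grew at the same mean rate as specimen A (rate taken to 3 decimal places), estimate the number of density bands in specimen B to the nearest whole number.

Specimen A: after corrections the count is 294 − 18 + 16 = 292 density bands.
Specimen A: dividing by 2 density bands per year: 292 / 2 = 146 years.
A: Extension rate ≈ 2191.2 / 146 = 15.008 mm/year.
For B, 274.3 / 15.008 = 18.28 years; at 2 density bands per year that is 18.28 × 2 ≈ 37 density bands.

37 density bands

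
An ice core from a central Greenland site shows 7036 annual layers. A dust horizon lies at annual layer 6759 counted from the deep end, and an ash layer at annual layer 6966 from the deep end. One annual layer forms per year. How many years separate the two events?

Separation: 6966 − 6759 = 207 annual layers.
One annual layer per year makes the interval 207 years.

207 years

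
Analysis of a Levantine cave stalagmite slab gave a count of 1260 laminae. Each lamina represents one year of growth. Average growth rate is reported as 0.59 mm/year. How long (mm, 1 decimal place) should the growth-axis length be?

743.4 mm

The record spans 1260 years at 0.59 mm per year.
Length ≈ 0.59 × 1260 = 743.4 mm.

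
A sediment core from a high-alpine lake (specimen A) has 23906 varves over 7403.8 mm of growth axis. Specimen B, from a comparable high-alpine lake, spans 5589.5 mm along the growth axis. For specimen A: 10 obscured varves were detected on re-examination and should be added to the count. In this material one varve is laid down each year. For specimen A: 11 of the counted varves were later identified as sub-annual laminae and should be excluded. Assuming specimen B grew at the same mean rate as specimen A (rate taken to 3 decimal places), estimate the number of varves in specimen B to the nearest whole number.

18031 varves

Specimen A: adjusted count: 23906 − 11 + 10 = 23905 varves.
A: 7403.8 mm over 23905 years gives 7403.8 / 23905 ≈ 0.310 mm/year.
B spans 5589.5 / 0.310 = 18030.65 years ≈ 18031 varves.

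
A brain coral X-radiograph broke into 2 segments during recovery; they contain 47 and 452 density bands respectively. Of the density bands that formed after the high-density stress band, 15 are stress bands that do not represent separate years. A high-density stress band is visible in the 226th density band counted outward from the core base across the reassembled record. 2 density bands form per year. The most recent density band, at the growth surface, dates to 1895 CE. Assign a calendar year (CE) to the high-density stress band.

1766 CE

Total density bands = 47 + 452 = 499.
499 − 226 = 273 density bands lie beyond the high-density stress band toward the growth surface.
Excluding 15 false density bands: 273 − 15 = 258.
Dividing by 2 density bands per year: 258 / 2 = 129 years.
Counting back 129 years from 1895 CE places the high-density stress band in 1895 − 129 = 1766 CE.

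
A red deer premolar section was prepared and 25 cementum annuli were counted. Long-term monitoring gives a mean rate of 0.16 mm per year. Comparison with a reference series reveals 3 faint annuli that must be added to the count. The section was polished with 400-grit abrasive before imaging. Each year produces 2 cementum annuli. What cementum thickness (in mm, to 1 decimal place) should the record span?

Adjusted count: 25 + 3 = 28 cementum annuli.
28 cementum annuli at 2 per year is 28 / 2 = 14 years.
Length ≈ 0.16 × 14 = 2.2 mm.

2.2 mm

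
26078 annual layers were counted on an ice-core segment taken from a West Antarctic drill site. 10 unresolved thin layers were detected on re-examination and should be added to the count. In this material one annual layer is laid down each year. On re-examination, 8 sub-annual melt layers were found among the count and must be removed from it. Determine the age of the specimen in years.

After corrections the count is 26078 − 8 + 10 = 26080 annual layers.
With a one-to-one annual layer periodicity this is 26080 years.

26080 years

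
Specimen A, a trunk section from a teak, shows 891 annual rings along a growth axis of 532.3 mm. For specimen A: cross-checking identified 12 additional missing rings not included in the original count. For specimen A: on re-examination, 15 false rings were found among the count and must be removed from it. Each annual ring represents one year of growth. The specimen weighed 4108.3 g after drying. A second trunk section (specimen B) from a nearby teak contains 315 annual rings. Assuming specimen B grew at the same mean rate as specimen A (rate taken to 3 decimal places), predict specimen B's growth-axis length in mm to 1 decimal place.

188.7 mm

Specimen A: true annual ring count = 891 − 15 + 12 = 888.
A: 532.3 mm over 888 years gives 532.3 / 888 ≈ 0.599 mm per year.
B's length ≈ 0.599 × 315 = 188.7 mm.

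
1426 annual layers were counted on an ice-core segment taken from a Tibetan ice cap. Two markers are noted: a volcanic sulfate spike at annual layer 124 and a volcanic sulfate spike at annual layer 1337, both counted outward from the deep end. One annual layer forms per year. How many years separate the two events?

1337 − 124 = 1213 annual layers lie between the two events.
One annual layer per year makes the interval 1213 years.

1213 years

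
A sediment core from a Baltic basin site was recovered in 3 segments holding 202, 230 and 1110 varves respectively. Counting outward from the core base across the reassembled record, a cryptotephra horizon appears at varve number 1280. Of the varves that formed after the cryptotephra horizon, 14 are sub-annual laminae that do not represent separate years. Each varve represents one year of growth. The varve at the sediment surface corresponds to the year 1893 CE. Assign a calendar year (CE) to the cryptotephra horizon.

Total varves = 202 + 230 + 1110 = 1542.
The cryptotephra horizon sits at varve 1280 from the core base, so 1542 − 1280 = 262 varves formed after it.
262 − 14 false = 248 true varves after the cryptotephra horizon.
The varve at the sediment surface is 1893 CE, so the cryptotephra horizon dates to 1893 − 248 = 1645 CE.

1645 CE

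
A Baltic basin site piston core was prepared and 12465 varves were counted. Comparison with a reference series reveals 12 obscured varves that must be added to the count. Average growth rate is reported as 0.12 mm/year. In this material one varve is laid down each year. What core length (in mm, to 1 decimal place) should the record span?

1497.2 mm

After corrections the count is 12465 + 12 = 12477 varves.
Predicted length = 0.12 mm/year × 12477 years = 1497.2 mm.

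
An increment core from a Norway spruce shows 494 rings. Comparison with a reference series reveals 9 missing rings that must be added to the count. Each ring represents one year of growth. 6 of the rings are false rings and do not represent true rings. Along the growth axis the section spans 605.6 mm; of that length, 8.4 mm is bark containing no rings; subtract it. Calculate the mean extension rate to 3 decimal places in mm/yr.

After corrections the count is 494 − 6 + 9 = 497 rings.
Removing the 8.4 mm offcut leaves 605.6 − 8.4 = 597.2 mm.
Extension rate ≈ 597.2 / 497 = 1.202 mm/yr.

1.202 mm/yr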